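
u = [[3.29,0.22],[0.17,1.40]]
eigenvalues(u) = [3.31, 1.38]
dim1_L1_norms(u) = [3.51, 1.57]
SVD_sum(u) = [[3.28,  0.35], [0.32,  0.03]] + [[0.01,-0.13], [-0.15,1.37]]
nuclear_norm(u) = 4.69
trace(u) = 4.69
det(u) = 4.57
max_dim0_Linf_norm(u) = 3.29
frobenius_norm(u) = 3.59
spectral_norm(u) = 3.31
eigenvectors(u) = [[1.0, -0.11],  [0.09, 0.99]]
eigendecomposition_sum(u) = [[3.28, 0.38],[0.29, 0.03]] + [[0.01, -0.16], [-0.12, 1.37]]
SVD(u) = [[-1.00, -0.1], [-0.1, 1.00]] @ diag([3.310042580638336, 1.3802239363092885]) @ [[-0.99, -0.11], [-0.11, 0.99]]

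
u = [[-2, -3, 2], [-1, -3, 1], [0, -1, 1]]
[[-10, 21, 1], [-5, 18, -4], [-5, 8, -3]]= u @ [[0, 0, -5], [0, -5, 3], [-5, 3, 0]]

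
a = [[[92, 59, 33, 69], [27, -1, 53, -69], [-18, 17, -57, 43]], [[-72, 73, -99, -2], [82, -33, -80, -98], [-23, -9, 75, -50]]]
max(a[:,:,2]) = 75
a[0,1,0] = 27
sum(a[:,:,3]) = -107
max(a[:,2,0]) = -18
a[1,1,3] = -98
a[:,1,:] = [[27, -1, 53, -69], [82, -33, -80, -98]]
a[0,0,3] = 69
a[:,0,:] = [[92, 59, 33, 69], [-72, 73, -99, -2]]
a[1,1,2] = -80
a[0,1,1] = -1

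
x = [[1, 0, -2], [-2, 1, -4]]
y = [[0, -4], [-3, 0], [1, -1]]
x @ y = [[-2, -2], [-7, 12]]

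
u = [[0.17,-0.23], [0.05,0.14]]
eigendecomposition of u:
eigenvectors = [[(0.91+0j),0.91-0.00j], [(0.06-0.42j),0.06+0.42j]]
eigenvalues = [(0.16+0.11j), (0.16-0.11j)]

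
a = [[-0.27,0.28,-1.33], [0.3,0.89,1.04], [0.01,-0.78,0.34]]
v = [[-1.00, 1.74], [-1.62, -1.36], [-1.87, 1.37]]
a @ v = [[2.3, -2.67], [-3.69, 0.74], [0.62, 1.54]]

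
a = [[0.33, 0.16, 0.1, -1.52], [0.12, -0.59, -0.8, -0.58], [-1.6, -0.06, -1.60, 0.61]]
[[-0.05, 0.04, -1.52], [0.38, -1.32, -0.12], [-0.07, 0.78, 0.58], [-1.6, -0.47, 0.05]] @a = [[2.42, 0.06, 2.40, -0.87], [0.16, 0.85, 1.29, 0.11], [-0.86, -0.51, -1.56, 0.01], [-0.66, 0.02, 0.14, 2.74]]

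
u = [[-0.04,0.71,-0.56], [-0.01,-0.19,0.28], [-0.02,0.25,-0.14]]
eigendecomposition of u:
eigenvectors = [[0.62, 0.98, 0.91],[0.55, 0.15, -0.29],[0.56, 0.13, 0.3]]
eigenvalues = [0.08, -0.01, -0.45]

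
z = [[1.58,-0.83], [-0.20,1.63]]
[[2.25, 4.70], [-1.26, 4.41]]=z @ [[1.09, 4.70], [-0.64, 3.28]]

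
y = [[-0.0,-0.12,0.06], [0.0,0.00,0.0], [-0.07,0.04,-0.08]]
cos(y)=[[1.0, -0.00, 0.00], [0.00, 1.0, 0.00], [-0.0, -0.00, 1.00]]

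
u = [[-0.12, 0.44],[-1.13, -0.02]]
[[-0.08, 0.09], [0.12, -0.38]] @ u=[[-0.09, -0.04], [0.42, 0.06]]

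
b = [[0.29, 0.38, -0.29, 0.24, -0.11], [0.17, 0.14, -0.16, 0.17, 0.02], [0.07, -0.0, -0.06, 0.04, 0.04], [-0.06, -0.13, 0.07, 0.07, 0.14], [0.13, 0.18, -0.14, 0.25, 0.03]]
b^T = [[0.29, 0.17, 0.07, -0.06, 0.13], [0.38, 0.14, -0.00, -0.13, 0.18], [-0.29, -0.16, -0.06, 0.07, -0.14], [0.24, 0.17, 0.04, 0.07, 0.25], [-0.11, 0.02, 0.04, 0.14, 0.03]]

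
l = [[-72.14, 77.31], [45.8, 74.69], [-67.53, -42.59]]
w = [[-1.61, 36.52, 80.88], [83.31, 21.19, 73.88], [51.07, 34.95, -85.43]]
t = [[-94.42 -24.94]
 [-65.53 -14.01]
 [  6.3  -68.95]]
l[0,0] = -72.14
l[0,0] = -72.14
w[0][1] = 36.52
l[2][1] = -42.59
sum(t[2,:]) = -62.650000000000006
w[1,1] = 21.19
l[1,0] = 45.8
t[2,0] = 6.3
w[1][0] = 83.31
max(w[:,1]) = 36.52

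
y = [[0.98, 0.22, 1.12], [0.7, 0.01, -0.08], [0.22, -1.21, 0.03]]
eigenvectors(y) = [[0.50+0.00j, (-0.75+0j), (-0.75-0j)], [(-0.46+0j), -0.41+0.28j, (-0.41-0.28j)], [-0.74+0.00j, (0.1-0.43j), (0.1+0.43j)]]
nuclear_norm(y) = 3.35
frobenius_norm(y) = 2.07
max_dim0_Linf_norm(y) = 1.21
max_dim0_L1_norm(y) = 1.9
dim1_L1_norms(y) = [2.32, 0.79, 1.46]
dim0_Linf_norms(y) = [0.98, 1.21, 1.12]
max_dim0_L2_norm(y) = 1.23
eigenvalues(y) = [(-0.88+0j), (0.95+0.55j), (0.95-0.55j)]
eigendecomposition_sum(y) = [[-0.17+0.00j, (0.37+0j), 0.24-0.00j], [(0.16-0j), -0.35-0.00j, -0.22+0.00j], [0.25-0.00j, -0.55-0.00j, (-0.36+0j)]] + [[0.58-0.11j, (-0.08+0.6j), (0.44-0.45j)], [0.27-0.27j, 0.18+0.35j, 0.07-0.40j], [-0.02+0.34j, (-0.33-0.12j), (0.19+0.31j)]] + [[(0.58+0.11j), -0.08-0.60j, 0.44+0.45j], [(0.27+0.27j), 0.18-0.35j, 0.07+0.40j], [-0.02-0.34j, (-0.33+0.12j), (0.19-0.31j)]]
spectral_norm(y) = 1.56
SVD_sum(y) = [[1.10, 0.17, 1.0], [0.34, 0.05, 0.31], [0.03, 0.0, 0.03]] + [[-0.01,0.07,0.00],[0.02,-0.12,-0.00],[0.23,-1.21,-0.04]] + [[-0.10, -0.02, 0.12], [0.34, 0.08, -0.38], [-0.04, -0.01, 0.05]]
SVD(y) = [[-0.96, -0.06, -0.29], [-0.29, 0.1, 0.95], [-0.03, 0.99, -0.11]] @ diag([1.5644724053071302, 1.2363175955379446, 0.5450182529014983]) @ [[-0.73, -0.12, -0.67], [0.19, -0.98, -0.04], [0.65, 0.15, -0.74]]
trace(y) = 1.02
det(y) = -1.05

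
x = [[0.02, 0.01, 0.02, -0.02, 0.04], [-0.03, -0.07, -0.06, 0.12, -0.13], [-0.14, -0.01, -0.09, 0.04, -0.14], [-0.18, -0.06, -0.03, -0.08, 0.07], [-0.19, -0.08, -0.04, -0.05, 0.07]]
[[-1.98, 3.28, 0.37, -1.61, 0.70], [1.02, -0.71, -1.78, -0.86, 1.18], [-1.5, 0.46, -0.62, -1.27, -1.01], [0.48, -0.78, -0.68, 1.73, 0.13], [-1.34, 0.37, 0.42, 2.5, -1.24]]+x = [[-1.96, 3.29, 0.39, -1.63, 0.74], [0.99, -0.78, -1.84, -0.74, 1.05], [-1.64, 0.45, -0.71, -1.23, -1.15], [0.30, -0.84, -0.71, 1.65, 0.2], [-1.53, 0.29, 0.38, 2.45, -1.17]]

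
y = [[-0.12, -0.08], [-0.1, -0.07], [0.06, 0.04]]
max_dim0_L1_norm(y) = 0.28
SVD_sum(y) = [[-0.12, -0.08], [-0.1, -0.07], [0.06, 0.04]] + [[-0.00, 0.00], [0.0, -0.0], [0.00, -0.0]]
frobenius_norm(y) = 0.20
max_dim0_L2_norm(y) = 0.17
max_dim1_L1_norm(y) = 0.2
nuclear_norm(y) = 0.20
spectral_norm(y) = 0.20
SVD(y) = [[-0.71, 0.54],[-0.6, -0.8],[0.36, -0.27]] @ diag([0.20222539266785455, 0.0022114611305736713]) @ [[0.83, 0.56], [-0.56, 0.83]]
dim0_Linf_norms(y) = [0.12, 0.08]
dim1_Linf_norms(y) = [0.12, 0.1, 0.06]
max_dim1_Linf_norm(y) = 0.12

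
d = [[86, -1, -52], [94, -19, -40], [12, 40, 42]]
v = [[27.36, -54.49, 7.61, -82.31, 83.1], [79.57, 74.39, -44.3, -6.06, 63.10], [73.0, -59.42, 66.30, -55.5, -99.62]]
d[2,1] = 40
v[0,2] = 7.61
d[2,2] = 42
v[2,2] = 66.3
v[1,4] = 63.1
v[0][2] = 7.61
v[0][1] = -54.49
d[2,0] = 12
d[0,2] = -52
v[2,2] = 66.3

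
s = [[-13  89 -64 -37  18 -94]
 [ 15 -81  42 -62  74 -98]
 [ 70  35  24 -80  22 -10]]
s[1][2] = 42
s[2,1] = 35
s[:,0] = [-13, 15, 70]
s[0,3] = -37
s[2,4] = 22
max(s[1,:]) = 74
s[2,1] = 35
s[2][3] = -80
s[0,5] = -94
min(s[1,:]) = -98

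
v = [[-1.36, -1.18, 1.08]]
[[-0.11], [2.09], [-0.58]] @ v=[[0.15, 0.13, -0.12], [-2.84, -2.47, 2.26], [0.79, 0.68, -0.63]]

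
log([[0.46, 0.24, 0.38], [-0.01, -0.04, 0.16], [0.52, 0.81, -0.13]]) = [[-0.87+0.31j, 1.82+0.80j, (0.51-0.59j)], [(0.4+0.34j), (-1.84+0.85j), -0.28-0.63j], [0.39-1.05j, (-0.7-2.66j), -0.71+1.97j]]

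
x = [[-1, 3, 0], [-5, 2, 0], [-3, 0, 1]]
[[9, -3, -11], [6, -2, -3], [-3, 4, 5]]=x @ [[0, 0, -1], [3, -1, -4], [-3, 4, 2]]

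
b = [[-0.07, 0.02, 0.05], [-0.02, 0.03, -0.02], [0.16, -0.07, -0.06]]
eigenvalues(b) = [-0.16, 0.0, 0.05]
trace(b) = -0.10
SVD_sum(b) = [[-0.07, 0.03, 0.03], [-0.02, 0.01, 0.01], [0.16, -0.07, -0.07]] + [[0.0, -0.01, 0.02], [-0.0, 0.02, -0.03], [0.0, -0.0, 0.01]] + [[0.00, 0.00, 0.00], [0.0, 0.0, 0.0], [0.00, 0.0, 0.00]]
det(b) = -0.00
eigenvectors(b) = [[0.51, 0.50, -0.15], [-0.04, 0.74, 0.73], [-0.86, 0.45, -0.67]]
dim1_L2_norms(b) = [0.09, 0.04, 0.18]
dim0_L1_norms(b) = [0.25, 0.12, 0.13]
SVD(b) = [[-0.42, 0.53, 0.74], [-0.1, -0.83, 0.54], [0.90, 0.15, 0.4]] @ diag([0.20440323475416225, 0.042473288843184395, 0.003916293768124758]) @ [[0.86, -0.37, -0.36], [0.08, -0.59, 0.80], [0.50, 0.72, 0.47]]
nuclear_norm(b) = 0.25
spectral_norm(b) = 0.20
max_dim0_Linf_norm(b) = 0.16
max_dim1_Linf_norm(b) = 0.16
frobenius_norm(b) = 0.21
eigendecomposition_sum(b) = [[-0.08, 0.03, 0.05], [0.01, -0.00, -0.00], [0.13, -0.04, -0.08]] + [[0.00, 0.00, 0.00],[0.00, 0.00, 0.00],[0.0, 0.00, 0.00]] + [[0.01, -0.01, 0.0], [-0.03, 0.03, -0.02], [0.03, -0.03, 0.02]]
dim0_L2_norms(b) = [0.18, 0.08, 0.08]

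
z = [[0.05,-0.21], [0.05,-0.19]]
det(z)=0.001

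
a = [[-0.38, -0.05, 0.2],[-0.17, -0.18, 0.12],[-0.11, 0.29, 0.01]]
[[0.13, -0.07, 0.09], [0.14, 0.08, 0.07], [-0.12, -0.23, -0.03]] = a @ [[-0.45, 0.41, -0.45], [-0.58, -0.63, -0.26], [-0.33, 0.27, -0.47]]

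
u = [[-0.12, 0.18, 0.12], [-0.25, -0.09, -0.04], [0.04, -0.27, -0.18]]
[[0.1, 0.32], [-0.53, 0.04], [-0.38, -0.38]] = u@[[1.62,-0.69], [1.03,1.83], [0.93,-0.78]]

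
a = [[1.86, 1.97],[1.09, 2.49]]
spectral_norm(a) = 3.78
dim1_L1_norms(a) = [3.83, 3.58]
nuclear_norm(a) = 4.44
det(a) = 2.48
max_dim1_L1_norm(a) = 3.83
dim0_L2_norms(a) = [2.16, 3.18]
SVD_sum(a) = [[1.47, 2.23], [1.48, 2.23]] + [[0.39, -0.26], [-0.39, 0.26]]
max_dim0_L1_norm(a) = 4.46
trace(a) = 4.35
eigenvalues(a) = [0.68, 3.67]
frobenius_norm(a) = 3.84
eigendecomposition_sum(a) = [[0.41, -0.44], [-0.25, 0.27]] + [[1.45, 2.41], [1.34, 2.22]]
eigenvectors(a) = [[-0.86, -0.74], [0.52, -0.68]]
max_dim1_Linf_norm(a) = 2.49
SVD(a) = [[-0.71, -0.71], [-0.71, 0.71]] @ diag([3.781149431651628, 0.6569695392638664]) @ [[-0.55,-0.83], [-0.83,0.55]]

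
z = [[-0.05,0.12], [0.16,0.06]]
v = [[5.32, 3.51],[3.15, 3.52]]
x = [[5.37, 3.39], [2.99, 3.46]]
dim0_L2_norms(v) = [6.18, 4.97]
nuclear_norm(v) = 8.85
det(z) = -0.02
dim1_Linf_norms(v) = [5.32, 3.52]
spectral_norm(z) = 0.17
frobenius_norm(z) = 0.21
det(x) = 8.44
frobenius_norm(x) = 7.83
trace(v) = 8.84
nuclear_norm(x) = 8.84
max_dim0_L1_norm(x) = 8.36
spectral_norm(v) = 7.87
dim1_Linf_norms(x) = [5.37, 3.46]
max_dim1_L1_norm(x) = 8.76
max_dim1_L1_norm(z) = 0.22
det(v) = 7.67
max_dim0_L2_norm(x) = 6.15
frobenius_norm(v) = 7.93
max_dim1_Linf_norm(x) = 5.37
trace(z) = 0.01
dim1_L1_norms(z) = [0.17, 0.22]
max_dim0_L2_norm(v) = 6.18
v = z + x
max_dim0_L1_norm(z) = 0.21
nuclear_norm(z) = 0.30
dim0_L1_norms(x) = [8.36, 6.85]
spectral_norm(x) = 7.75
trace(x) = 8.83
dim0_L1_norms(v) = [8.47, 7.03]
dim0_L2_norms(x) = [6.15, 4.84]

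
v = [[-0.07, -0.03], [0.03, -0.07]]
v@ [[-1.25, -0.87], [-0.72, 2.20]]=[[0.11, -0.01], [0.01, -0.18]]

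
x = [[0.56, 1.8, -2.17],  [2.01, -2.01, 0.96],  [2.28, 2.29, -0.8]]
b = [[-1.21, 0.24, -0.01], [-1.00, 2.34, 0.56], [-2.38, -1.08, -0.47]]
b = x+[[-1.77, -1.56, 2.16], [-3.01, 4.35, -0.4], [-4.66, -3.37, 0.33]]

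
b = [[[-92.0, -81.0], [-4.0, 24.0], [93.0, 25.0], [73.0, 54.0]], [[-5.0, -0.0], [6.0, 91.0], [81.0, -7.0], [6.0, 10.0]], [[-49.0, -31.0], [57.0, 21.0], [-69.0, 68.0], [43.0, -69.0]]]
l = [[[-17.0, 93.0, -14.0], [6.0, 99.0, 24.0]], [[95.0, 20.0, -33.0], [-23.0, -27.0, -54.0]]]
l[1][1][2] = -54.0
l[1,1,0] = -23.0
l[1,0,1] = 20.0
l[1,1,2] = -54.0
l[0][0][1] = 93.0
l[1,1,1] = -27.0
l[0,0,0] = -17.0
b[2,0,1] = -31.0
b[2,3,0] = 43.0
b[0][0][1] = -81.0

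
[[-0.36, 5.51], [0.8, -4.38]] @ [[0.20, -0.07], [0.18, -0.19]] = [[0.92, -1.02], [-0.63, 0.78]]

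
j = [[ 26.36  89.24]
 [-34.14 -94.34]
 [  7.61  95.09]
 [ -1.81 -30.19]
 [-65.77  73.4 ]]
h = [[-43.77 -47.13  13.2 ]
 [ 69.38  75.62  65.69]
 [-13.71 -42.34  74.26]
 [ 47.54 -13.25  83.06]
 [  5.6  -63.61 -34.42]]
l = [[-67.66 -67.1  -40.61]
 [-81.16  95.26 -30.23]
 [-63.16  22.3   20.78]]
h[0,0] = -43.77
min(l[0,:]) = -67.66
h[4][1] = -63.61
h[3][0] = 47.54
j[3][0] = -1.81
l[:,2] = [-40.61, -30.23, 20.78]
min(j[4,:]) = -65.77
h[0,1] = -47.13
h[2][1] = -42.34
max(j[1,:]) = -34.14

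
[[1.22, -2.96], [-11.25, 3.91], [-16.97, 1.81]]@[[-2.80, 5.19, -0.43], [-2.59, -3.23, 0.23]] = [[4.25, 15.89, -1.21], [21.37, -71.02, 5.74], [42.83, -93.92, 7.71]]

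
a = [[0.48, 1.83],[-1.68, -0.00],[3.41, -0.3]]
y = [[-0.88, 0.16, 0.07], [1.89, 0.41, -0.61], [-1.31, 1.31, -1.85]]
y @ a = [[-0.45, -1.63],  [-1.86, 3.64],  [-9.14, -1.84]]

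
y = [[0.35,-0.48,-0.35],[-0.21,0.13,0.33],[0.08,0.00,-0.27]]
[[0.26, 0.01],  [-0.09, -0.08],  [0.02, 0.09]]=y @ [[0.14, -0.17],[-0.43, 0.14],[-0.02, -0.40]]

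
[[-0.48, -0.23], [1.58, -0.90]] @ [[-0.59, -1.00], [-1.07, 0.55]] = [[0.53, 0.35], [0.03, -2.08]]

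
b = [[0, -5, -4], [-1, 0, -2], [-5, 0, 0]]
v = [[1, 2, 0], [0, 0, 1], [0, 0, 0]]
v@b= [[-2, -5, -8], [-5, 0, 0], [0, 0, 0]]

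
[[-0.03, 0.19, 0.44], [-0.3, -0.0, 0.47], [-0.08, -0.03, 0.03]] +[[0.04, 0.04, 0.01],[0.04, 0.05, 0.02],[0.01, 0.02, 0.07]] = [[0.01, 0.23, 0.45], [-0.26, 0.05, 0.49], [-0.07, -0.01, 0.10]]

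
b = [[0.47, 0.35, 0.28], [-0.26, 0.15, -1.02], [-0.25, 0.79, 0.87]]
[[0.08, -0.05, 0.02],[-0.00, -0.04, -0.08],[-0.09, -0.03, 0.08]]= b@ [[0.20, -0.05, -0.01], [0.00, -0.1, 0.01], [-0.05, 0.04, 0.08]]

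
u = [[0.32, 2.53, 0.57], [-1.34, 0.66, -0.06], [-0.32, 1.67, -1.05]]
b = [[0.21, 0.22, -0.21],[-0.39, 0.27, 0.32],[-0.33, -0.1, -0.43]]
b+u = [[0.53, 2.75, 0.36], [-1.73, 0.93, 0.26], [-0.65, 1.57, -1.48]]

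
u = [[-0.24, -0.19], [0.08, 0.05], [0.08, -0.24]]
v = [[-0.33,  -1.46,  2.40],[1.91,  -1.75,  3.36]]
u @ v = [[-0.28,  0.68,  -1.21],[0.07,  -0.20,  0.36],[-0.48,  0.3,  -0.61]]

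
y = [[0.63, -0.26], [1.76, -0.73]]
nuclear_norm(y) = 2.02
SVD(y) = [[-0.34, -0.94], [-0.94, 0.34]] @ diag([2.0236103152979577, 0.0011365824648216383]) @ [[-0.92, 0.38], [-0.38, -0.92]]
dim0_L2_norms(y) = [1.87, 0.77]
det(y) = -0.00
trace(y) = -0.10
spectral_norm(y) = 2.02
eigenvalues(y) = [0.02, -0.12]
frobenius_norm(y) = 2.02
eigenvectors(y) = [[0.39, 0.33], [0.92, 0.94]]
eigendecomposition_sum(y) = [[0.10, -0.04], [0.24, -0.08]] + [[0.53, -0.22],  [1.52, -0.65]]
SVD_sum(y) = [[0.63, -0.26], [1.76, -0.73]] + [[0.00, 0.00],[-0.00, -0.0]]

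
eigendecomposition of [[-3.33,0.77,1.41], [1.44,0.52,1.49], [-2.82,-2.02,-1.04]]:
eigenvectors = [[-0.70+0.00j,(-0.12+0.21j),-0.12-0.21j], [0.51+0.00j,0.38+0.46j,(0.38-0.46j)], [(-0.5+0j),(-0.76+0j),(-0.76-0j)]]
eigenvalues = [(-2.88+0j), (-0.48+2.01j), (-0.48-2.01j)]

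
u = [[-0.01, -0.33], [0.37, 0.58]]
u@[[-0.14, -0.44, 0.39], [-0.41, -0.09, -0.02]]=[[0.14, 0.03, 0.00], [-0.29, -0.22, 0.13]]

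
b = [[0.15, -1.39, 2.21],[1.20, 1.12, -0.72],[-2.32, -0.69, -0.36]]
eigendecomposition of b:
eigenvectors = [[(-0.71+0j), -0.71-0.00j, -0.35+0.00j], [(0.27+0.3j), 0.27-0.30j, 0.79+0.00j], [0.09-0.58j, (0.09+0.58j), 0.50+0.00j]]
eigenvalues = [(0.38+2.4j), (0.38-2.4j), (0.14+0j)]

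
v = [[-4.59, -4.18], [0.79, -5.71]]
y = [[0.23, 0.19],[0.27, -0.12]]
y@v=[[-0.91, -2.05],[-1.33, -0.44]]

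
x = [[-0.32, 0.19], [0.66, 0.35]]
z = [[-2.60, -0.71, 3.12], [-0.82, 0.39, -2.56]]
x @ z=[[0.68,0.30,-1.48], [-2.00,-0.33,1.16]]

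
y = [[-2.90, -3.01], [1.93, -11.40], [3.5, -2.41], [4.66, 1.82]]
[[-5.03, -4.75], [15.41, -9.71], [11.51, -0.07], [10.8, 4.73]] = y @ [[2.67, 0.64], [-0.9, 0.96]]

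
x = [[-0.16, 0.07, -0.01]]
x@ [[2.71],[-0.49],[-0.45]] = [[-0.46]]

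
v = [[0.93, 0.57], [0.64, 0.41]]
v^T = [[0.93, 0.64],[0.57, 0.41]]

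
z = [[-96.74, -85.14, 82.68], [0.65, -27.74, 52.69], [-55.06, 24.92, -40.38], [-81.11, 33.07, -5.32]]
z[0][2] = 82.68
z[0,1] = -85.14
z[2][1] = 24.92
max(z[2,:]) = 24.92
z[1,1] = -27.74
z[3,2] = -5.32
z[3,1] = 33.07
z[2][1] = 24.92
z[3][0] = -81.11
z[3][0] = -81.11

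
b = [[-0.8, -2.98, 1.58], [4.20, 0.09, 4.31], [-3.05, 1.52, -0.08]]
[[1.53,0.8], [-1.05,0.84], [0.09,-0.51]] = b @ [[-0.25, 0.06], [-0.44, -0.21], [0.01, 0.14]]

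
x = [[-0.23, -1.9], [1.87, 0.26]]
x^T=[[-0.23, 1.87], [-1.9, 0.26]]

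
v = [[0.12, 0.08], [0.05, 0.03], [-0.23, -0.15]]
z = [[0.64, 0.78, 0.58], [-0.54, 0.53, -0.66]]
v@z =[[0.03, 0.14, 0.02], [0.02, 0.05, 0.01], [-0.07, -0.26, -0.03]]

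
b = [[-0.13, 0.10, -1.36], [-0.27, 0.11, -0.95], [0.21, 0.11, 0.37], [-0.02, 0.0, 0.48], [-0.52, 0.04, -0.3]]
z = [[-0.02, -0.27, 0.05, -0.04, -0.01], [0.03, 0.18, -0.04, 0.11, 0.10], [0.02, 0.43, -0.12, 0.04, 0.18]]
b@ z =[[-0.02, -0.53, 0.15, -0.04, -0.23], [-0.01, -0.32, 0.10, -0.02, -0.16], [0.01, 0.12, -0.04, 0.02, 0.08], [0.01, 0.21, -0.06, 0.02, 0.09], [0.01, 0.02, 0.01, 0.01, -0.04]]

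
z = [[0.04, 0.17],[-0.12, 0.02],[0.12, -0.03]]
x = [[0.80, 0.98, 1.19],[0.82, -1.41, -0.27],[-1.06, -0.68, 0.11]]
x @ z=[[0.06, 0.12], [0.17, 0.12], [0.05, -0.2]]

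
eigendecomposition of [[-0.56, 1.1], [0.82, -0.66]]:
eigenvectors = [[0.77,-0.74], [0.63,0.67]]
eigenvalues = [0.34, -1.56]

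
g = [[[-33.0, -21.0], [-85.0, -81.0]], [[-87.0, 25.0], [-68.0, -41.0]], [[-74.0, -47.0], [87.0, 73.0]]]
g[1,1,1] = -41.0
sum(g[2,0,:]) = -121.0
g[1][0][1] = 25.0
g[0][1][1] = -81.0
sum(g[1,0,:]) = -62.0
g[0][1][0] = -85.0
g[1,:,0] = [-87.0, -68.0]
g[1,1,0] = -68.0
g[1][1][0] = -68.0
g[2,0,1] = -47.0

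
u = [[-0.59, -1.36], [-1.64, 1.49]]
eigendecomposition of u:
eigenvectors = [[-0.87, 0.43],[-0.5, -0.9]]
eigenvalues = [-1.37, 2.27]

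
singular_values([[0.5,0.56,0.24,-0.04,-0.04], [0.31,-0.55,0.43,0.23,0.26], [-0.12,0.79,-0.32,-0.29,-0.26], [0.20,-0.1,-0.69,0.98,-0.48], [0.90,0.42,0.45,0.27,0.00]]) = [1.35, 1.32, 1.28, 0.01, 0.0]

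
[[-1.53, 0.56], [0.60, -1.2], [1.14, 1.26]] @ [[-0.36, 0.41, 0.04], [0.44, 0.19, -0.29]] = [[0.8, -0.52, -0.22], [-0.74, 0.02, 0.37], [0.14, 0.71, -0.32]]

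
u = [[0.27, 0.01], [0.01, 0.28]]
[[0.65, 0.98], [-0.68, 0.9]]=u@[[2.51, 3.51], [-2.53, 3.10]]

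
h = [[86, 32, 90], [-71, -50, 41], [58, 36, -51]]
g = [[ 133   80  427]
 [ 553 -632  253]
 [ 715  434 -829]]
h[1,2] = 41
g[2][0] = 715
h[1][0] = -71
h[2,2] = -51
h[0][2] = 90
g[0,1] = 80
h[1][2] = 41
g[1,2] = 253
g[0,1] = 80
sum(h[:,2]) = 80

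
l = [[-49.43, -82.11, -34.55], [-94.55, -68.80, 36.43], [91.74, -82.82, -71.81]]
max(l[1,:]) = 36.43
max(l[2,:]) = 91.74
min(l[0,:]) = -82.11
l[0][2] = -34.55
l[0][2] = -34.55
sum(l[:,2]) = -69.93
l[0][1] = -82.11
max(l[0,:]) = -34.55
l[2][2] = -71.81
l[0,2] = -34.55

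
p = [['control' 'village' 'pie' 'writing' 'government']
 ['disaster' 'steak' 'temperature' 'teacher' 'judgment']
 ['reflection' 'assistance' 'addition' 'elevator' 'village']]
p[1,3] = 'teacher'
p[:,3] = ['writing', 'teacher', 'elevator']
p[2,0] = 'reflection'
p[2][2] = 'addition'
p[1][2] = 'temperature'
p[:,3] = ['writing', 'teacher', 'elevator']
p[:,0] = ['control', 'disaster', 'reflection']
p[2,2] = 'addition'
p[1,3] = 'teacher'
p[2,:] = ['reflection', 'assistance', 'addition', 'elevator', 'village']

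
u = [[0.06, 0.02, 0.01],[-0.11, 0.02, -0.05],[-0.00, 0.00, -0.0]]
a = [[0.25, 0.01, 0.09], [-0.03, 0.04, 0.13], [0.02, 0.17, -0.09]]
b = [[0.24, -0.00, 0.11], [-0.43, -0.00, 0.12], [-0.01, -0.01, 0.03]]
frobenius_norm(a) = 0.36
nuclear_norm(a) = 0.60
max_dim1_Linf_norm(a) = 0.25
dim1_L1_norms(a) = [0.35, 0.2, 0.28]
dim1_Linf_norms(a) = [0.25, 0.13, 0.17]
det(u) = 0.00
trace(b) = 0.27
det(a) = -0.01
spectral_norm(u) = 0.13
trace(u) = 0.08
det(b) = 0.00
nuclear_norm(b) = 0.66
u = b @ a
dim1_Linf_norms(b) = [0.24, 0.43, 0.03]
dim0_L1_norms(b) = [0.68, 0.01, 0.26]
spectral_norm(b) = 0.50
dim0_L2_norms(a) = [0.25, 0.17, 0.18]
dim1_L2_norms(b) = [0.26, 0.45, 0.03]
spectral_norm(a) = 0.27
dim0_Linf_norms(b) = [0.43, 0.01, 0.12]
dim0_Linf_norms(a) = [0.25, 0.17, 0.13]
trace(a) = 0.20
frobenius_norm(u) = 0.14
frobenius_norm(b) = 0.52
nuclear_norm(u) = 0.17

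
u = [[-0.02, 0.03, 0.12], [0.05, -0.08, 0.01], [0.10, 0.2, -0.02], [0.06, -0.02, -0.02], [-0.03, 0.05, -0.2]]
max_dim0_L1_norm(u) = 0.38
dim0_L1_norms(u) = [0.26, 0.38, 0.37]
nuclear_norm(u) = 0.58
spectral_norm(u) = 0.26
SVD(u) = [[-0.28, 0.45, -0.37], [-0.21, -0.14, 0.65], [0.65, 0.71, 0.23], [0.04, -0.03, 0.58], [0.68, -0.53, -0.21]] @ diag([0.25504238493549636, 0.21275284752620707, 0.11220342131996043]) @ [[0.16, 0.67, -0.73], [0.32, 0.66, 0.68], [0.93, -0.35, -0.11]]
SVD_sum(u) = [[-0.01,-0.05,0.05],[-0.01,-0.04,0.04],[0.03,0.11,-0.12],[0.0,0.01,-0.01],[0.03,0.12,-0.13]] + [[0.03, 0.06, 0.06], [-0.01, -0.02, -0.02], [0.05, 0.1, 0.1], [-0.00, -0.0, -0.01], [-0.04, -0.07, -0.08]] + [[-0.04, 0.01, 0.00], [0.07, -0.03, -0.01], [0.02, -0.01, -0.0], [0.06, -0.02, -0.01], [-0.02, 0.01, 0.0]]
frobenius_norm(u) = 0.35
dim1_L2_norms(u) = [0.13, 0.09, 0.22, 0.07, 0.21]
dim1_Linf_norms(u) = [0.12, 0.08, 0.2, 0.06, 0.2]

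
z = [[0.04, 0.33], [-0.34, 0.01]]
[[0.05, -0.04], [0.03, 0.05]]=z@[[-0.08,-0.14], [0.16,-0.09]]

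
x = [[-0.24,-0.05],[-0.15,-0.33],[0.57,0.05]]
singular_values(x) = [0.66, 0.3]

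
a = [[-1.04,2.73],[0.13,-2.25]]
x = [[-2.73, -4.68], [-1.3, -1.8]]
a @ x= [[-0.71,  -0.05], [2.57,  3.44]]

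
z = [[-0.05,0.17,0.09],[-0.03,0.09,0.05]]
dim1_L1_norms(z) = [0.31, 0.17]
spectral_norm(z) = 0.23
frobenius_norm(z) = 0.23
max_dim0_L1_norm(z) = 0.26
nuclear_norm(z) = 0.23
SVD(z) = [[-0.88,  -0.47], [-0.47,  0.88]] @ diag([0.22580747827015454, 0.0033140243320882805]) @ [[0.26, -0.85, -0.46], [-0.80, -0.45, 0.39]]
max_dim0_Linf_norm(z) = 0.17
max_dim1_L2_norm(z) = 0.2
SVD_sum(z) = [[-0.05, 0.17, 0.09], [-0.03, 0.09, 0.05]] + [[0.0, 0.00, -0.0],[-0.0, -0.0, 0.0]]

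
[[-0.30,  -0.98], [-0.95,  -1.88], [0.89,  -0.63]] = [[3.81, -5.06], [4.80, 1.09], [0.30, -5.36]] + [[-4.11, 4.08], [-5.75, -2.97], [0.59, 4.73]]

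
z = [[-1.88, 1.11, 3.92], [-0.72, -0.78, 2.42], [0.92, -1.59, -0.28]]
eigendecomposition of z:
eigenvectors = [[-0.86+0.00j, 0.78+0.00j, 0.78-0.00j], [(-0.32+0j), (0.52+0.26j), (0.52-0.26j)], [(-0.41+0j), -0.11+0.19j, -0.11-0.19j]]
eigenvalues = [(0.41+0j), (-1.68+1.35j), (-1.68-1.35j)]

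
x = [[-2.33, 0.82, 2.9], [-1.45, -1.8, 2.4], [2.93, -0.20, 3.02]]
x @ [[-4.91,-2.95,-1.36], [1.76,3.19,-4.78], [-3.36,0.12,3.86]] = [[3.14, 9.84, 10.44], [-4.11, -1.18, 19.84], [-24.89, -8.92, 8.63]]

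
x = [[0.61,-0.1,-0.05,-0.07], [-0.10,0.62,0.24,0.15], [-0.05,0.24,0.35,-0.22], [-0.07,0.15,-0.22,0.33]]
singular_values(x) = [0.83, 0.59, 0.5, 0.0]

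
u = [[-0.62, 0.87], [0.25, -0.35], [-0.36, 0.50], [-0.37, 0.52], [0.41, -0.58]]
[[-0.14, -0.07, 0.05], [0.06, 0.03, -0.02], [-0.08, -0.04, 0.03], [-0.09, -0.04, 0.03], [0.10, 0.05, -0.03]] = u @ [[0.26, 0.34, -0.62], [0.02, 0.16, -0.38]]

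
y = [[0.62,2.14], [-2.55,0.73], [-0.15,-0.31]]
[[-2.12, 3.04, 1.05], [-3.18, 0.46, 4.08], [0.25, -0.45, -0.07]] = y @ [[0.89, 0.21, -1.35], [-1.25, 1.36, 0.88]]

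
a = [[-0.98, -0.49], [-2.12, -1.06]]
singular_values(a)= [2.61, 0.0]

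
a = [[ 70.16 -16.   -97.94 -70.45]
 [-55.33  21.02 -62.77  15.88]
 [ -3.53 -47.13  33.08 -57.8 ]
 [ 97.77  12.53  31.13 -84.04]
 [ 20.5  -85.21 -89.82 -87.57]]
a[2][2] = 33.08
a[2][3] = -57.8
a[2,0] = -3.53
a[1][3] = 15.88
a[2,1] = -47.13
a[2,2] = 33.08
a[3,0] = 97.77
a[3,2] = 31.13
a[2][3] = -57.8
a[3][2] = 31.13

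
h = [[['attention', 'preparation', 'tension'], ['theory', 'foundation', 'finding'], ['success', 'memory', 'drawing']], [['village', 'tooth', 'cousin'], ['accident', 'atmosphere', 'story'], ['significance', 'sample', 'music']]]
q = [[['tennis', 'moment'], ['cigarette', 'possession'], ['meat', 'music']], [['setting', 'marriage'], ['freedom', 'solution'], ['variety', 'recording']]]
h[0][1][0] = 'theory'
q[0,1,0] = 'cigarette'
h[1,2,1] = 'sample'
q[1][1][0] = 'freedom'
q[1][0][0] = 'setting'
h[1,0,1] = 'tooth'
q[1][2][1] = 'recording'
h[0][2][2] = 'drawing'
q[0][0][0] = 'tennis'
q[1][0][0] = 'setting'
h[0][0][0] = 'attention'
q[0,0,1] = 'moment'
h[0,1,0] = 'theory'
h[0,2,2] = 'drawing'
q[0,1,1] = 'possession'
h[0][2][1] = 'memory'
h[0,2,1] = 'memory'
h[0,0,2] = 'tension'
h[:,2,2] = ['drawing', 'music']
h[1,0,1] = 'tooth'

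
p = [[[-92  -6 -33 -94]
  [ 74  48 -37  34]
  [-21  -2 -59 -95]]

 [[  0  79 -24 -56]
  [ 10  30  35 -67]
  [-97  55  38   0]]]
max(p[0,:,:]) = 74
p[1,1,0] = 10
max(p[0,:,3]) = 34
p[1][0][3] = -56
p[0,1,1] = 48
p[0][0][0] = -92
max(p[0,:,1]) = 48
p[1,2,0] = -97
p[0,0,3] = -94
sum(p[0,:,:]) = -283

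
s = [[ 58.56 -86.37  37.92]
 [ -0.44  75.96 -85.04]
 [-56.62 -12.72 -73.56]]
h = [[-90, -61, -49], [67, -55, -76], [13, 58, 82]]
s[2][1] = -12.72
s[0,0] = 58.56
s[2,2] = -73.56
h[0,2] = -49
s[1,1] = 75.96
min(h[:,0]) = -90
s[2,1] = -12.72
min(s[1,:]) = -85.04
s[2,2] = -73.56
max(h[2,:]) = 82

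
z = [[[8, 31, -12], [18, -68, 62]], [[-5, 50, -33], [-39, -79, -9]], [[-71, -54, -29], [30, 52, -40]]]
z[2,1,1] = 52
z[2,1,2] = -40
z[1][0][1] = 50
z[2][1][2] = -40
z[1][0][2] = -33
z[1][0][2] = -33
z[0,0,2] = -12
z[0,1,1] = -68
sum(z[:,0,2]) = -74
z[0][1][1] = -68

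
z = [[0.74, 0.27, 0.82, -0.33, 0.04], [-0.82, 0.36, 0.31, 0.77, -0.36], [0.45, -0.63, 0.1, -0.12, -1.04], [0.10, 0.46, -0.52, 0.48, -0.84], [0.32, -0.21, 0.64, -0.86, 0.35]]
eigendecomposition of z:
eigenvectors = [[(0.02+0j), (-0.56+0j), -0.12+0.00j, (0.1-0.44j), (0.1+0.44j)], [(-0.58+0j), (-0.35+0j), 0.48+0.00j, (0.64+0j), 0.64-0.00j], [(-0.06+0j), (-0.32+0j), (-0.25+0j), (0.1+0.53j), 0.10-0.53j], [(-0.62+0j), (-0.6+0j), -0.73+0.00j, (-0.18-0.03j), (-0.18+0.03j)], [0.52+0.00j, 0.32+0.00j, -0.40+0.00j, 0.16-0.20j, (0.16+0.2j)]]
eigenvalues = [(1.56+0j), (1+0j), (-0.45+0j), (-0.04+0.91j), (-0.04-0.91j)]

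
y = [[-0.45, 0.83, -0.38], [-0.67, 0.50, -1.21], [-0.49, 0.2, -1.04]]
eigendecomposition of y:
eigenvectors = [[(-0.65+0j), (-0.65-0j), (-0.88+0j)], [(0.24-0.41j), (0.24+0.41j), (-0.3+0j)], [(0.46-0.39j), 0.46+0.39j, (0.36+0j)]]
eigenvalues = [(-0.49+0.29j), (-0.49-0.29j), (-0.01+0j)]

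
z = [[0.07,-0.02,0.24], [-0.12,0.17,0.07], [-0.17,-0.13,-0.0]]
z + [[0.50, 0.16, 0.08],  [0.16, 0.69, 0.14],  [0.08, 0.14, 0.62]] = [[0.57, 0.14, 0.32], [0.04, 0.86, 0.21], [-0.09, 0.01, 0.62]]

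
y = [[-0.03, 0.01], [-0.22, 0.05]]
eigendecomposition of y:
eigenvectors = [[-0.18+0.11j, -0.18-0.11j],[-0.98+0.00j, -0.98-0.00j]]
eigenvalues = [(0.01+0.02j), (0.01-0.02j)]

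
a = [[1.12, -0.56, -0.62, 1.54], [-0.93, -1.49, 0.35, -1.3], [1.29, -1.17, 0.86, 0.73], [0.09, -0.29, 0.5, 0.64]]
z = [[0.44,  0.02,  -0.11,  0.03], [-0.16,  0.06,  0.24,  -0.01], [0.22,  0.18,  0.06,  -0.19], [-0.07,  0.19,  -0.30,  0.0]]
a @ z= [[0.34,0.17,-0.76,0.16], [-0.00,-0.29,0.16,-0.08], [0.89,0.25,-0.59,-0.11], [0.15,0.20,-0.24,-0.09]]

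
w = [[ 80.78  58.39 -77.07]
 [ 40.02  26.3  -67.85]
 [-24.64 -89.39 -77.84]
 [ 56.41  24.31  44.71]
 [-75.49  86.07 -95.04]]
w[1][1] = 26.3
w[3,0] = 56.41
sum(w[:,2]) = -273.09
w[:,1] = [58.39, 26.3, -89.39, 24.31, 86.07]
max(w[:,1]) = 86.07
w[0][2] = -77.07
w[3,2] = 44.71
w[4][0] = -75.49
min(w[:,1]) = -89.39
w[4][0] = -75.49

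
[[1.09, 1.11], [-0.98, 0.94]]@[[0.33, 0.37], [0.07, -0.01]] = [[0.44, 0.39],[-0.26, -0.37]]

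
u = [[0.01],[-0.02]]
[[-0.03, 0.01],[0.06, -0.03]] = u@[[-2.76, 1.48]]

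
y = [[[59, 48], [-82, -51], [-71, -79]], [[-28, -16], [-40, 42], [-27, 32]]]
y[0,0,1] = 48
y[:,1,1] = [-51, 42]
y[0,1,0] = -82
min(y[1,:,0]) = -40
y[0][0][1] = 48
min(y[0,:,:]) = -82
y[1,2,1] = 32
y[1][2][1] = 32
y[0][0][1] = 48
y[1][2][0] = -27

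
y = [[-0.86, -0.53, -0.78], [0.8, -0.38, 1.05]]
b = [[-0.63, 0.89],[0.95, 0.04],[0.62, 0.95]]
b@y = [[1.25,-0.0,1.43], [-0.78,-0.52,-0.7], [0.23,-0.69,0.51]]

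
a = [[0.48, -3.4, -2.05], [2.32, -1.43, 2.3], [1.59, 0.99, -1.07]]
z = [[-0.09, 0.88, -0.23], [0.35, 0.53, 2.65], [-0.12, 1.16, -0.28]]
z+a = [[0.39, -2.52, -2.28], [2.67, -0.90, 4.95], [1.47, 2.15, -1.35]]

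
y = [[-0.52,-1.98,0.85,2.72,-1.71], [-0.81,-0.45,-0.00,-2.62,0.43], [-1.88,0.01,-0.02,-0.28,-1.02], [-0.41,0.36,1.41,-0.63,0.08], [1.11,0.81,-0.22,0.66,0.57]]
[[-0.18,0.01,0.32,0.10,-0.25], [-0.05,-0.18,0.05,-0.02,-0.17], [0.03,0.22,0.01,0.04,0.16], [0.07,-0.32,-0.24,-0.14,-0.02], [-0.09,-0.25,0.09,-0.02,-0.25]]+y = [[-0.7, -1.97, 1.17, 2.82, -1.96], [-0.86, -0.63, 0.05, -2.64, 0.26], [-1.85, 0.23, -0.01, -0.24, -0.86], [-0.34, 0.04, 1.17, -0.77, 0.06], [1.02, 0.56, -0.13, 0.64, 0.32]]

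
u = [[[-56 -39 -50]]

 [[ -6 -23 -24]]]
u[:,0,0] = [-56, -6]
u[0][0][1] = -39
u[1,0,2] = -24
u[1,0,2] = -24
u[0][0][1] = -39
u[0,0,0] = -56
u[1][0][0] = -6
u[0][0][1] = -39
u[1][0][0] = -6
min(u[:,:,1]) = -39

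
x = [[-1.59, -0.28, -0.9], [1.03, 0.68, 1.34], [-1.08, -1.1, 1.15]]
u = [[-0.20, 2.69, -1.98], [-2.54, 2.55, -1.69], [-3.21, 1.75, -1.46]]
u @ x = [[5.23, 4.06, 1.51], [8.49, 4.30, 3.76], [8.48, 3.69, 3.56]]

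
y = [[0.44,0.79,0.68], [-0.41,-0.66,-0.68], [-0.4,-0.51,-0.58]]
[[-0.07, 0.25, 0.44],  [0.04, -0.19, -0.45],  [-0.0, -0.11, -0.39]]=y @ [[0.51, -0.3, -0.08], [-0.30, 0.56, -0.09], [-0.08, -0.09, 0.8]]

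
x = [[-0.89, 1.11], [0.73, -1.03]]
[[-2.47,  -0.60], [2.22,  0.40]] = x @ [[0.7, 1.62],[-1.66, 0.76]]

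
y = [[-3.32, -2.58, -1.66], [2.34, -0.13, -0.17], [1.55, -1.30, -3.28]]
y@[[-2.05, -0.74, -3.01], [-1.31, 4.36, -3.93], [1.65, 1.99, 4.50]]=[[7.45, -12.1, 12.66], [-4.91, -2.64, -7.3], [-6.89, -13.34, -14.32]]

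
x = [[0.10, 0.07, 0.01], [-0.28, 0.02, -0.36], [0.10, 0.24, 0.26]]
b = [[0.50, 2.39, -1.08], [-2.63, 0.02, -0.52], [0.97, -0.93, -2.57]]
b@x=[[-0.73, -0.18, -1.14], [-0.32, -0.31, -0.17], [0.1, -0.57, -0.32]]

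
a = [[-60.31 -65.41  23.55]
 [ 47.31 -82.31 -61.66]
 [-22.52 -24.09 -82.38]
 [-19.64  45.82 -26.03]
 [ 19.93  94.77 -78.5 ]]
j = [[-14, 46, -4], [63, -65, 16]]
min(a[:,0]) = -60.31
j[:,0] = [-14, 63]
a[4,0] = 19.93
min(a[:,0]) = -60.31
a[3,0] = -19.64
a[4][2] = -78.5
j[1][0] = 63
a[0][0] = -60.31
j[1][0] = 63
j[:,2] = [-4, 16]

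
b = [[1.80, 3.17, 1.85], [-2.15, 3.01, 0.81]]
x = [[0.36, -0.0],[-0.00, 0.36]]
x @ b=[[0.65, 1.14, 0.67], [-0.77, 1.08, 0.29]]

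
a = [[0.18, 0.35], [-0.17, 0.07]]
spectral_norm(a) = 0.39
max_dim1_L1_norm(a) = 0.53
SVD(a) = [[1.0,  -0.05], [-0.05,  -1.00]] @ diag([0.39396255028367805, 0.18301231918638822]) @ [[0.48, 0.88], [0.88, -0.48]]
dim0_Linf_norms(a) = [0.18, 0.35]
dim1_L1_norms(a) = [0.53, 0.24]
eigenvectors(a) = [[0.82+0.00j, 0.82-0.00j], [(-0.13+0.56j), (-0.13-0.56j)]]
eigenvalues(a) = [(0.12+0.24j), (0.12-0.24j)]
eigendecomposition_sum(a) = [[(0.09+0.1j), (0.18-0.09j)], [(-0.08+0.04j), (0.03+0.13j)]] + [[0.09-0.10j, (0.18+0.09j)], [-0.08-0.04j, (0.03-0.13j)]]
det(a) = 0.07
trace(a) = 0.25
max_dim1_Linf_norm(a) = 0.35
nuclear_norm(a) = 0.58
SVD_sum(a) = [[0.19,0.35], [-0.01,-0.02]] + [[-0.01,0.0], [-0.16,0.09]]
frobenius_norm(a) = 0.43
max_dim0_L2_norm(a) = 0.36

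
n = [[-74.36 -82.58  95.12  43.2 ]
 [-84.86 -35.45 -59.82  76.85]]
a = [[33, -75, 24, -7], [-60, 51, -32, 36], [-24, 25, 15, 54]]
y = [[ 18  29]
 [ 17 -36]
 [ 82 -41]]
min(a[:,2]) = -32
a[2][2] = 15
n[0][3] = 43.2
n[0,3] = 43.2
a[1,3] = 36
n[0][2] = 95.12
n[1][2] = -59.82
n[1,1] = -35.45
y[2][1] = -41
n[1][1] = -35.45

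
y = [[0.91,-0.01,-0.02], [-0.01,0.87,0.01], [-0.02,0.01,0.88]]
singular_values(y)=[0.92, 0.87, 0.86]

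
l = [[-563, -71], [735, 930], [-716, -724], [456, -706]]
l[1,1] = 930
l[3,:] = [456, -706]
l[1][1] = 930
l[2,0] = -716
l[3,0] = 456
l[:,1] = [-71, 930, -724, -706]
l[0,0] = -563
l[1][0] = 735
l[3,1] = -706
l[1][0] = 735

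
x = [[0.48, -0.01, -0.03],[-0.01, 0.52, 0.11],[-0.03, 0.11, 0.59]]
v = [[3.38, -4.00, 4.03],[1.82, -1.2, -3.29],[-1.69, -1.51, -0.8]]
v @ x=[[1.54, -1.67, 1.84], [0.98, -1.0, -2.13], [-0.77, -0.86, -0.59]]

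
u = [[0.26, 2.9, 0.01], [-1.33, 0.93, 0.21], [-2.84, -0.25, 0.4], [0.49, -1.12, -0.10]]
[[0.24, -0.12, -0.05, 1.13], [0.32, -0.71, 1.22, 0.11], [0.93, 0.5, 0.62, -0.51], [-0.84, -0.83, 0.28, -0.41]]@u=[[0.92, -0.67, -0.16], [-2.38, -0.16, 0.33], [-2.43, 3.58, 0.41], [-0.11, -2.82, -0.03]]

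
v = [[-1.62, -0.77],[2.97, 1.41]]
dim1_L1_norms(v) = [2.39, 4.38]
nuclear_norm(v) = 3.75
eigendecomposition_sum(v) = [[-1.73, -0.83],  [3.19, 1.53]] + [[0.11, 0.06], [-0.22, -0.12]]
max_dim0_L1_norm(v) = 4.59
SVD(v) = [[-0.48, 0.88], [0.88, 0.48]] @ diag([3.74517015371292, 0.0007209285263908013]) @ [[0.9,  0.43], [0.43,  -0.90]]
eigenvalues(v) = [-0.2, -0.01]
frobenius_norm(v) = 3.75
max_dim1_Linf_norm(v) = 2.97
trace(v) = -0.21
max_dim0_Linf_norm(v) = 2.97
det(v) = 0.00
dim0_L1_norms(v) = [4.59, 2.18]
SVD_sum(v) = [[-1.62,-0.77], [2.97,1.41]] + [[0.00,-0.0], [0.00,-0.0]]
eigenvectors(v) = [[-0.48, 0.43], [0.88, -0.9]]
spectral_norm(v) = 3.75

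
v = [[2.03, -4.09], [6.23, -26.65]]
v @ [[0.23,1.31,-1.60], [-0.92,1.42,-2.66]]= [[4.23,-3.15,7.63], [25.95,-29.68,60.92]]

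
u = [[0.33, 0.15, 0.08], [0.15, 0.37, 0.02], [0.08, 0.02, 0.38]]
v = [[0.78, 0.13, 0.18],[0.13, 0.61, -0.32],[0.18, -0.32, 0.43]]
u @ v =[[0.29, 0.11, 0.05], [0.17, 0.24, -0.08], [0.13, -0.10, 0.17]]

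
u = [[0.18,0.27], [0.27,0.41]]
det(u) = 0.001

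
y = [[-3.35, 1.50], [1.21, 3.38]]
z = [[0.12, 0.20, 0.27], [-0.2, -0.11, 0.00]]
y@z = [[-0.7, -0.84, -0.90], [-0.53, -0.13, 0.33]]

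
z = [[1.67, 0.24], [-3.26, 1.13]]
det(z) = 2.67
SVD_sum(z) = [[1.51, -0.38], [-3.33, 0.85]] + [[0.16, 0.62], [0.07, 0.28]]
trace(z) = 2.80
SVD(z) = [[-0.41,0.91],  [0.91,0.41]] @ diag([3.7750426348011223, 0.7071443314018719]) @ [[-0.97, 0.25],  [0.25, 0.97]]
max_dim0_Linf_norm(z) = 3.26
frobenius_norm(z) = 3.84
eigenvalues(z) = [(1.4+0.84j), (1.4-0.84j)]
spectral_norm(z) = 3.78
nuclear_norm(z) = 4.48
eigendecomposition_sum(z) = [[(0.84+0.2j), 0.12-0.20j], [-1.63+2.71j, (0.56+0.65j)]] + [[(0.84-0.2j),(0.12+0.2j)], [-1.63-2.71j,(0.56-0.65j)]]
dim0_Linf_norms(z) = [3.26, 1.13]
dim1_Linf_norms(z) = [1.67, 3.26]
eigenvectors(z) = [[-0.08-0.25j, -0.08+0.25j],[(0.97+0j), 0.97-0.00j]]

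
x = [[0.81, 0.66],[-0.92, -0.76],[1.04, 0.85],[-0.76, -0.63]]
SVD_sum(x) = [[0.81, 0.66], [-0.92, -0.76], [1.04, 0.85], [-0.76, -0.63]] + [[0.0, -0.0], [0.0, -0.00], [0.00, -0.0], [0.0, -0.0]]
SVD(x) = [[-0.45, -0.53], [0.52, -0.45], [-0.58, -0.42], [0.43, -0.59]] @ diag([2.300921874435941, 0.007650342619372929]) @ [[-0.77, -0.63],[-0.63, 0.77]]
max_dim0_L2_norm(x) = 1.78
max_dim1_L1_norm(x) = 1.89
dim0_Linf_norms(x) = [1.04, 0.85]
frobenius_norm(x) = 2.30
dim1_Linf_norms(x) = [0.81, 0.92, 1.04, 0.76]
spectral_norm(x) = 2.30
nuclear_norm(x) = 2.31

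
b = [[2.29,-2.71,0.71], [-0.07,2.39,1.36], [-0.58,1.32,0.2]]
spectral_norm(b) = 4.33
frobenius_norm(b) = 4.77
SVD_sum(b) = [[1.63, -3.02, -0.15], [-1.04, 1.93, 0.1], [-0.68, 1.27, 0.06]] + [[0.66, 0.31, 0.86], [0.97, 0.46, 1.26], [0.10, 0.05, 0.14]] + [[-0.0, -0.00, 0.0], [0.0, 0.00, -0.00], [-0.00, -0.00, 0.00]]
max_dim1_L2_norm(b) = 3.62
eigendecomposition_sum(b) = [[-0.00, 0.0, -0.00], [-0.0, 0.0, -0.00], [0.00, -0.00, 0.00]] + [[1.41, 1.07, 2.08], [0.41, 0.31, 0.61], [-0.23, -0.18, -0.34]] + [[0.88, -3.78, -1.37], [-0.48, 2.08, 0.75], [-0.35, 1.5, 0.54]]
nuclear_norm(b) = 6.34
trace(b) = 4.88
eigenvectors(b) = [[-0.66, 0.95, 0.83], [-0.39, 0.28, -0.45], [0.65, -0.16, -0.33]]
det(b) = 0.00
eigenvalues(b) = [0.0, 1.38, 3.5]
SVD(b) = [[-0.79,-0.56,0.23],[0.51,-0.82,-0.26],[0.33,-0.09,0.94]] @ diag([4.326691153574404, 2.0143097113276647, 0.00022007284642024908]) @ [[-0.47, 0.88, 0.04],[-0.59, -0.28, -0.76],[-0.66, -0.39, 0.65]]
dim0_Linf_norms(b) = [2.29, 2.71, 1.36]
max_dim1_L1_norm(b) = 5.71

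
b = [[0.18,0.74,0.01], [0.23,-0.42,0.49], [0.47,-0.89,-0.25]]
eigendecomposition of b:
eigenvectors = [[(-0.92+0j), (-0.3+0.23j), (-0.3-0.23j)], [(-0.34+0j), (0.04-0.48j), (0.04+0.48j)], [-0.18+0.00j, (0.79+0j), 0.79-0.00j]]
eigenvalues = [(0.46+0j), (-0.47+0.67j), (-0.47-0.67j)]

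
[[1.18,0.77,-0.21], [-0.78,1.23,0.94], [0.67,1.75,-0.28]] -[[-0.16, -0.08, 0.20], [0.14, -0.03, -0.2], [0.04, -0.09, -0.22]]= [[1.34, 0.85, -0.41], [-0.92, 1.26, 1.14], [0.63, 1.84, -0.06]]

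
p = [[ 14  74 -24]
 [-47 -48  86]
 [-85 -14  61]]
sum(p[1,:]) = -9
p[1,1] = -48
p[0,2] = -24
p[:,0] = [14, -47, -85]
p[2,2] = 61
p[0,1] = 74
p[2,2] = 61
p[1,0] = -47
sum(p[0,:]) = 64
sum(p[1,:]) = -9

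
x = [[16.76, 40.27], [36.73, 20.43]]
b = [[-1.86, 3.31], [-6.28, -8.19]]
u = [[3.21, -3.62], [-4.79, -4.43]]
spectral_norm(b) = 10.44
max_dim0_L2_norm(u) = 5.77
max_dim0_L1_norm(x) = 60.7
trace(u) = -1.22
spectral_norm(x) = 57.22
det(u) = -31.56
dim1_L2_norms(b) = [3.8, 10.32]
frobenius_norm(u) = 8.12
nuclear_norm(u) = 11.36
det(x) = -1136.71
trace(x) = 37.19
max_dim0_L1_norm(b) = 11.5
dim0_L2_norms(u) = [5.77, 5.72]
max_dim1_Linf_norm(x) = 40.27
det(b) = 36.02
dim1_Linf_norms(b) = [3.31, 8.19]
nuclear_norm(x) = 77.09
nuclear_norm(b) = 13.89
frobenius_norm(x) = 60.57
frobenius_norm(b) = 11.00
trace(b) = -10.05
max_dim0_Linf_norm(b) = 8.19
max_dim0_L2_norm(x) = 45.16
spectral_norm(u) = 6.53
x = u @ b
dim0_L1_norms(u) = [8.0, 8.05]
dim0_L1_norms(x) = [53.49, 60.7]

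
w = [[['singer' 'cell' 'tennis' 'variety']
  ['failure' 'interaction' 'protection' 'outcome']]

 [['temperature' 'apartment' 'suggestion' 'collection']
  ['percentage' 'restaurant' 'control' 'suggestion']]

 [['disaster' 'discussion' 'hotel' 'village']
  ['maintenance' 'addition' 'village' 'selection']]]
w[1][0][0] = 'temperature'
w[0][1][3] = 'outcome'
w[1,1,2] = 'control'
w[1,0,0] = 'temperature'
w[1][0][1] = 'apartment'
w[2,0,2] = 'hotel'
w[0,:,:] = [['singer', 'cell', 'tennis', 'variety'], ['failure', 'interaction', 'protection', 'outcome']]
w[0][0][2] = 'tennis'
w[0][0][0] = 'singer'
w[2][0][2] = 'hotel'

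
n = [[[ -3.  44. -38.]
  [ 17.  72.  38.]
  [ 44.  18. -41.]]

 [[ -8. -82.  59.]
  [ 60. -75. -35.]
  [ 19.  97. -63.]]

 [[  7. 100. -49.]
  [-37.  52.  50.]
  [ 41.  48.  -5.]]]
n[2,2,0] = 41.0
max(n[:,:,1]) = 100.0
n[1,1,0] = 60.0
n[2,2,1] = 48.0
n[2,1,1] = 52.0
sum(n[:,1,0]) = 40.0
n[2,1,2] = 50.0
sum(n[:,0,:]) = 30.0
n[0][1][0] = 17.0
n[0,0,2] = -38.0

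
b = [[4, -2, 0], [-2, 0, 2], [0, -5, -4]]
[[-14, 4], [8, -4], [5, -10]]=b@[[-4, 2], [-1, 2], [0, 0]]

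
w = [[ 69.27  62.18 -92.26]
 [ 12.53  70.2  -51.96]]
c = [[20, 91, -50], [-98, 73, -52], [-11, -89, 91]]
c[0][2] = -50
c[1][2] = -52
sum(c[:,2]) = -11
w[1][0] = 12.53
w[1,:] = [12.53, 70.2, -51.96]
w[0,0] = 69.27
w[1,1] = 70.2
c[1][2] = -52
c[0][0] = 20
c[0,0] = 20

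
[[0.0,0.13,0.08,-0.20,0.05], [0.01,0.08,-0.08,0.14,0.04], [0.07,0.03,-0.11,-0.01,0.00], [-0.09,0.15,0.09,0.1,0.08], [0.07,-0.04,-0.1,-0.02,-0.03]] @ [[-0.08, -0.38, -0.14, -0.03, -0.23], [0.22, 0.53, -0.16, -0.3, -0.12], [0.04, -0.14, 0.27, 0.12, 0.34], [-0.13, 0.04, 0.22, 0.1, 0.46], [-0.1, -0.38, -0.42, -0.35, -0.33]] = [[0.05, 0.03, -0.06, -0.07, -0.1],[-0.01, 0.04, -0.02, -0.03, 0.01],[-0.0, 0.00, -0.05, -0.03, -0.06],[0.02, 0.07, 0.0, -0.05, 0.05],[-0.01, -0.02, -0.02, 0.01, -0.04]]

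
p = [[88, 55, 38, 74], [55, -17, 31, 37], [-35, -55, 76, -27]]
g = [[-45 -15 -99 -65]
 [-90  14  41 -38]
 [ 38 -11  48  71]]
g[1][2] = 41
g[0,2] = -99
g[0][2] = -99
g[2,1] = -11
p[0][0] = 88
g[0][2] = -99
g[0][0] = -45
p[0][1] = 55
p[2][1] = -55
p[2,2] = 76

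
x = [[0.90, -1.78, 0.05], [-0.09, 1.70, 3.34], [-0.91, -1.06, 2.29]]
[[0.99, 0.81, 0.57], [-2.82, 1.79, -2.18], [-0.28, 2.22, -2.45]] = x @[[-0.2, -0.01, 0.87], [-0.67, -0.44, 0.10], [-0.51, 0.76, -0.68]]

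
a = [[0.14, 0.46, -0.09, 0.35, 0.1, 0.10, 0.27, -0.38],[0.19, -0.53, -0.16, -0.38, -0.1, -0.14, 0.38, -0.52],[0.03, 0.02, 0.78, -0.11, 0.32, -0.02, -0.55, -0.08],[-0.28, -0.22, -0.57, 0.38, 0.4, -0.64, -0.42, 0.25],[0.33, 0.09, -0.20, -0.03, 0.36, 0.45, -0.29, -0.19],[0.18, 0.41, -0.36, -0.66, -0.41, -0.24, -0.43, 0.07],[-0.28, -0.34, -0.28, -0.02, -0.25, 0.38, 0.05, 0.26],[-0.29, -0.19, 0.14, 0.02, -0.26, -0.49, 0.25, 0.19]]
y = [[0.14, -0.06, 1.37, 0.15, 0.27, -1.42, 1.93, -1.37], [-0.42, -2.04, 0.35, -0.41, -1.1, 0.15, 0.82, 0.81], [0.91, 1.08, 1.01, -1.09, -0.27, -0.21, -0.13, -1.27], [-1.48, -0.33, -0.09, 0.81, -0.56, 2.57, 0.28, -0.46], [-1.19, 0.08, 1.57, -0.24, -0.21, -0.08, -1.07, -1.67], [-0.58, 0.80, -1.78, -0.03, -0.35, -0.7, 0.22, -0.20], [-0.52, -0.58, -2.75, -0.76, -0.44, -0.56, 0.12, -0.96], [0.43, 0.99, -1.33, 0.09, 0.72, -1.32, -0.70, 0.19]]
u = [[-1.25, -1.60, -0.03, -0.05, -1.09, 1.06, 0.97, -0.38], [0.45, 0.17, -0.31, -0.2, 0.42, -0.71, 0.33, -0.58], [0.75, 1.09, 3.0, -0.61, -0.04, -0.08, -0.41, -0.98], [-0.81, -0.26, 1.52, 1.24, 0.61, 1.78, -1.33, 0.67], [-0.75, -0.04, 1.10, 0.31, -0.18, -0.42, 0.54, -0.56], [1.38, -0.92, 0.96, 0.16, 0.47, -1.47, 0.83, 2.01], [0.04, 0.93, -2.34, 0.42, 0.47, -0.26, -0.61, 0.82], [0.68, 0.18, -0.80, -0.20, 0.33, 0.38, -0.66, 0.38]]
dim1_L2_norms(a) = [0.77, 0.97, 1.02, 1.19, 0.78, 1.09, 0.74, 0.74]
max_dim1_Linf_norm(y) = 2.75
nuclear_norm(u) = 16.47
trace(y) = -0.68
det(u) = 0.00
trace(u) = 1.28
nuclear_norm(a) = 6.49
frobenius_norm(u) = 7.41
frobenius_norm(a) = 2.62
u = a @ y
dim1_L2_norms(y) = [3.1, 2.68, 2.44, 3.19, 2.82, 2.2, 3.19, 2.39]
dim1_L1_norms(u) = [6.43, 3.17, 6.96, 8.22, 3.9, 8.2, 5.89, 3.61]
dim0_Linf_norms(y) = [1.48, 2.04, 2.75, 1.09, 1.1, 2.57, 1.93, 1.67]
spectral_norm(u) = 4.52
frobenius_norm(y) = 7.85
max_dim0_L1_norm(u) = 10.06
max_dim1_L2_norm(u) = 3.5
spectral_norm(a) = 1.30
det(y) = -18.57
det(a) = 0.00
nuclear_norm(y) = 19.03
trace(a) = 1.13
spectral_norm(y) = 4.40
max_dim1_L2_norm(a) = 1.19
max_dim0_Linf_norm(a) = 0.78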